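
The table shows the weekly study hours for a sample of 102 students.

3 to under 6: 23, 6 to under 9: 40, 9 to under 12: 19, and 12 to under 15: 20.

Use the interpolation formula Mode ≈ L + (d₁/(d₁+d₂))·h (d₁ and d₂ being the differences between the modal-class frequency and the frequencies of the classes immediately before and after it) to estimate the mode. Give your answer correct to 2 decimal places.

Modal class: 6 to under 9 (highest frequency 40).
d₁ = 40 − 23 = 17, d₂ = 40 − 19 = 21
Mode ≈ 6 + (17/(17+21)) × 3 = 6 + 1.3421 = 7.3421

7.34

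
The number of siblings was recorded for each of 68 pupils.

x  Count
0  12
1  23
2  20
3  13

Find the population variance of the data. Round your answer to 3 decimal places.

0.985

Values: 0, 1, 2, 3
n = 68, Σfx = 102, mean = 1.5000
Σfx² = 220
Σf(x − x̄)² = Σfx² − (Σfx)²/n = 220 − 102²/68 = 67.0000
Population variance = 67.0000 / 68 = 0.9853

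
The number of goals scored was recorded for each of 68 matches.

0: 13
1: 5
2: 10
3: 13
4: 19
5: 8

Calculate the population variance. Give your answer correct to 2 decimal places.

2.79

Values: 0, 1, 2, 3, 4, 5
n = 68, Σfx = 180, mean = 2.6471
Σfx² = 666
Σf(x − x̄)² = Σfx² − (Σfx)²/n = 666 − 180²/68 = 189.5294
Population variance = 189.5294 / 68 = 2.7872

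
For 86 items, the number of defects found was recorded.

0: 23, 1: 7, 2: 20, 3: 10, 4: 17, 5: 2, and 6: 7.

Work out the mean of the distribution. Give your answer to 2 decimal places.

Values: 0, 1, 2, 3, 4, 5, 6
Σfx = 23×0 + 7×1 + 20×2 + 10×3 + 17×4 + 2×5 + 7×6 = 197
n = Σf = 86
Mean = 197 / 86 = 2.2907

2.29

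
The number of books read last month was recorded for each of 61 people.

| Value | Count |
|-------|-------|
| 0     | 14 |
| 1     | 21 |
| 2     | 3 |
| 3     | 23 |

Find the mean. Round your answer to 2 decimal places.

1.57

Values: 0, 1, 2, 3
Σfx = 14×0 + 21×1 + 3×2 + 23×3 = 96
n = Σf = 61
Mean = 96 / 61 = 1.5738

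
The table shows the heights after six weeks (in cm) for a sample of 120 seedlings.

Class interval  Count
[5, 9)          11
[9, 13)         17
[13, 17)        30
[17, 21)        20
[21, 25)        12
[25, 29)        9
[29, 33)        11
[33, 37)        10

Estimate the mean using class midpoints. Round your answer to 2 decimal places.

19.20

Midpoints: 7, 11, 15, 19, 23, 27, 31, 35
Σfm = 11×7 + 17×11 + 30×15 + 20×19 + 12×23 + 9×27 + 11×31 + 10×35 = 2304
n = Σf = 120
Mean = 2304 / 120 = 19.2000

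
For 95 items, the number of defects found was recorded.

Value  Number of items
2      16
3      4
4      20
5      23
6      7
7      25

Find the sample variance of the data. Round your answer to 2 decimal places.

3.01

Values: 2, 3, 4, 5, 6, 7
n = 95, Σfx = 456, mean = 4.8000
Σfx² = 2472
Σf(x − x̄)² = Σfx² − (Σfx)²/n = 2472 − 456²/95 = 283.2000
Sample variance = 283.2000 / 94 = 3.0128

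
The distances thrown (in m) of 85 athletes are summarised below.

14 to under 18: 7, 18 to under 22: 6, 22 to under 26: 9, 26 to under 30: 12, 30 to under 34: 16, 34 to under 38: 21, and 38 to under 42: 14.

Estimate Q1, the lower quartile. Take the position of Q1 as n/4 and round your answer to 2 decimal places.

Cumulative frequencies: 7, 13, 22, 34, 50, 71, 85
n = 85; position = n/4 = 21.25.
This falls in the class 22 to under 26: L = 22, F = 13, f = 9, h = 4.
Lower quartile ≈ 22 + ((21.25 − 13) / 9) × 4 = 25.6667

25.67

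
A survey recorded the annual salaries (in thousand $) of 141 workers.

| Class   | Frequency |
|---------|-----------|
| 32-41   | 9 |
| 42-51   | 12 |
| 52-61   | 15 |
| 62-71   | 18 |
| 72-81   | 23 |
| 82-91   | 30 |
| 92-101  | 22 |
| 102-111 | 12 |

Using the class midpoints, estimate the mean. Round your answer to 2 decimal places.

Midpoints: 36.5, 46.5, 56.5, 66.5, 76.5, 86.5, 96.5, 106.5
Σfm = 9×36.5 + 12×46.5 + 15×56.5 + 18×66.5 + 23×76.5 + 30×86.5 + 22×96.5 + 12×106.5 = 10686.5
n = Σf = 141
Mean = 10686.5 / 141 = 75.7908

75.79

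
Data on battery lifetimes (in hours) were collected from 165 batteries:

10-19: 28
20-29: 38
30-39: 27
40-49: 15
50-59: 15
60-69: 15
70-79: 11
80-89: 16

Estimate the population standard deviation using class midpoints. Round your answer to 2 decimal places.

Midpoints: 14.5, 24.5, 34.5, 44.5, 54.5, 64.5, 74.5, 84.5
n = 165, Σfm = 6892.5, mean = 41.7727
Σfm² = 372791.25
Σf(m − x̄)² = Σfm² − (Σfm)²/n = 372791.25 − 6892.5²/165 = 84872.7273
Population variance = 84872.7273 / 165 = 514.3802
Standard deviation = √514.3802 = 22.6800

22.68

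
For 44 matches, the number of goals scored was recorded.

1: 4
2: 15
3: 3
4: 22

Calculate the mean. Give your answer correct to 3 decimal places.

2.977

Values: 1, 2, 3, 4
Σfx = 4×1 + 15×2 + 3×3 + 22×4 = 131
n = Σf = 44
Mean = 131 / 44 = 2.9773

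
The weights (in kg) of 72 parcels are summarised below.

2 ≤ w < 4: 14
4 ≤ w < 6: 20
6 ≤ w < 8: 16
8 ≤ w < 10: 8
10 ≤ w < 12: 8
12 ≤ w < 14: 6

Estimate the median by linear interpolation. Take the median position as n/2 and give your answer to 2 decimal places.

Cumulative frequencies: 14, 34, 50, 58, 66, 72
n = 72; position = n/2 = 36.
This falls in the class 6 ≤ w < 8: L = 6, F = 34, f = 16, h = 2.
Median ≈ 6 + ((36 − 34) / 16) × 2 = 6.2500

6.25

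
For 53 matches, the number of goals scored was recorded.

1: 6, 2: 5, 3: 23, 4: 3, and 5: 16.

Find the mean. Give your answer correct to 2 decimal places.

3.34

Values: 1, 2, 3, 4, 5
Σfx = 6×1 + 5×2 + 23×3 + 3×4 + 16×5 = 177
n = Σf = 53
Mean = 177 / 53 = 3.3396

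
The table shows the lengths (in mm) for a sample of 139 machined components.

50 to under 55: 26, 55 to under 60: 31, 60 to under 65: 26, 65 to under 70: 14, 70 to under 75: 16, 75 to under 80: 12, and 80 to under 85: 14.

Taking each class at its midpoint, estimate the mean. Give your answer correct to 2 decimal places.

Midpoints: 52.5, 57.5, 62.5, 67.5, 72.5, 77.5, 82.5
Σfm = 26×52.5 + 31×57.5 + 26×62.5 + 14×67.5 + 16×72.5 + 12×77.5 + 14×82.5 = 8962.5
n = Σf = 139
Mean = 8962.5 / 139 = 64.4784

64.48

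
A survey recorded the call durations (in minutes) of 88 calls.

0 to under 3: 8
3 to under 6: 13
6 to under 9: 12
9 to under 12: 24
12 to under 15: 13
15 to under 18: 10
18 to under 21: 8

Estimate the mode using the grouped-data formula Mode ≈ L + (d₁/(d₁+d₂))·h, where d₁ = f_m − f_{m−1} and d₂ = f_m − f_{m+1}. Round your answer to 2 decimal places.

Modal class: 9 to under 12 (highest frequency 24).
d₁ = 24 − 12 = 12, d₂ = 24 − 13 = 11
Mode ≈ 9 + (12/(12+11)) × 3 = 9 + 1.5652 = 10.5652

10.57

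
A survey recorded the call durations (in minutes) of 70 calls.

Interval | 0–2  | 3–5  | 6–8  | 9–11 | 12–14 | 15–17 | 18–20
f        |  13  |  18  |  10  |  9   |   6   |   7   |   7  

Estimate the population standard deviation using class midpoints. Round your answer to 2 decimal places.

Midpoints: 1, 4, 7, 10, 13, 16, 19
n = 70, Σfm = 568, mean = 8.1143
Σfm² = 7024
Σf(m − x̄)² = Σfm² − (Σfm)²/n = 7024 − 568²/70 = 2415.0857
Population variance = 2415.0857 / 70 = 34.5012
Standard deviation = √34.5012 = 5.8738

5.87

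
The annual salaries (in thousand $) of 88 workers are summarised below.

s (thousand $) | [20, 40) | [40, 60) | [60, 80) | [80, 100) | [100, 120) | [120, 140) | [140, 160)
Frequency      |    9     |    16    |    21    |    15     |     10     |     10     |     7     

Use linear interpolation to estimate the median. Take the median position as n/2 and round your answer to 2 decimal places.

78.10

Cumulative frequencies: 9, 25, 46, 61, 71, 81, 88
n = 88; position = n/2 = 44.
This falls in the class [60, 80): L = 60, F = 25, f = 21, h = 20.
Median ≈ 60 + ((44 − 25) / 21) × 20 = 78.0952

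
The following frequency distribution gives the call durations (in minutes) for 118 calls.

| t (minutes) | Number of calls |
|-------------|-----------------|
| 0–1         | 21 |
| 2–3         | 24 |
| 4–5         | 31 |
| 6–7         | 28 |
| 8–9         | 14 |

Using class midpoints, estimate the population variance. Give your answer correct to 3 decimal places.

6.480

Midpoints: 0.5, 2.5, 4.5, 6.5, 8.5
n = 118, Σfm = 511, mean = 4.3305
Σfm² = 2977.5
Σf(m − x̄)² = Σfm² − (Σfm)²/n = 2977.5 − 511²/118 = 764.6102
Population variance = 764.6102 / 118 = 6.4797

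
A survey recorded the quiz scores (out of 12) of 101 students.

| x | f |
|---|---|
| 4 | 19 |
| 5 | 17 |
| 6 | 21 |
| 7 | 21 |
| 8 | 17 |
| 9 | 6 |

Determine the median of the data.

6

Cumulative frequencies: 19, 36, 57, 78, 95, 101
n = 101, so the median is the value in position (n+1)/2 = 51.
Position 51 falls at value 6.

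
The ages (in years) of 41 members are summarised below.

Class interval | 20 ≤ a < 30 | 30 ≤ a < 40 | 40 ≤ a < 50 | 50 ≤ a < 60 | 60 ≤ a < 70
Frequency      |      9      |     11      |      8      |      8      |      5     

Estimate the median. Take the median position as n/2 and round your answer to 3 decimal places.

Cumulative frequencies: 9, 20, 28, 36, 41
n = 41; position = n/2 = 20.5.
This falls in the class 40 ≤ a < 50: L = 40, F = 20, f = 8, h = 10.
Median ≈ 40 + ((20.5 − 20) / 8) × 10 = 40.6250

40.625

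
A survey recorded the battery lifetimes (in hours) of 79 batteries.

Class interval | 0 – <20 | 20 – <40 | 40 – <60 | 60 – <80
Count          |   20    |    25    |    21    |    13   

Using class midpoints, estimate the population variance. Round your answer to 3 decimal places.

424.163

Midpoints: 10, 30, 50, 70
n = 79, Σfm = 2910, mean = 36.8354
Σfm² = 140700
Σf(m − x̄)² = Σfm² − (Σfm)²/n = 140700 − 2910²/79 = 33508.8608
Population variance = 33508.8608 / 79 = 424.1628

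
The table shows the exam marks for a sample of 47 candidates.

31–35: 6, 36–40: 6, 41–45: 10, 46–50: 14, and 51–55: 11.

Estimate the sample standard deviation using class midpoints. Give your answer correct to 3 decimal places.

Midpoints: 33, 38, 43, 48, 53
n = 47, Σfm = 2111, mean = 44.9149
Σfm² = 96843
Σf(m − x̄)² = Σfm² − (Σfm)²/n = 96843 − 2111²/47 = 2027.6596
Sample variance = 2027.6596 / 46 = 44.0796
Standard deviation = √44.0796 = 6.6392

6.639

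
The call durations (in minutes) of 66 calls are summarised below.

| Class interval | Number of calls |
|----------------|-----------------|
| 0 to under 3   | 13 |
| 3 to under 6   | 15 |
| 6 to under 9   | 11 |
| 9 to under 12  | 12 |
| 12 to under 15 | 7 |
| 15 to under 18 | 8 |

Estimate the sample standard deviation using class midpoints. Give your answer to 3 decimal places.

Midpoints: 1.5, 4.5, 7.5, 10.5, 13.5, 16.5
n = 66, Σfm = 522, mean = 7.9091
Σfm² = 5728.5
Σf(m − x̄)² = Σfm² − (Σfm)²/n = 5728.5 − 522²/66 = 1599.9545
Sample variance = 1599.9545 / 65 = 24.6147
Standard deviation = √24.6147 = 4.9613

4.961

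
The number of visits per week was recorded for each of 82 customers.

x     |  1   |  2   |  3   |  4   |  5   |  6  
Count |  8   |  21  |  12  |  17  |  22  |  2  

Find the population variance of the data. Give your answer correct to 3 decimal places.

Values: 1, 2, 3, 4, 5, 6
n = 82, Σfx = 276, mean = 3.3659
Σfx² = 1094
Σf(x − x̄)² = Σfx² − (Σfx)²/n = 1094 − 276²/82 = 165.0244
Population variance = 165.0244 / 82 = 2.0125

2.012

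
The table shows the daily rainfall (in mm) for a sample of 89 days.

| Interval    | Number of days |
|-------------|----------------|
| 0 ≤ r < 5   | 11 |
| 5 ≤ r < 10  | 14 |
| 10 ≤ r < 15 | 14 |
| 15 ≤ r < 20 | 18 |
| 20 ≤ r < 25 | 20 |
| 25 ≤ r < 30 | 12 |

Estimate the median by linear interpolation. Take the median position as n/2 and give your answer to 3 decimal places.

16.528

Cumulative frequencies: 11, 25, 39, 57, 77, 89
n = 89; position = n/2 = 44.5.
This falls in the class 15 ≤ r < 20: L = 15, F = 39, f = 18, h = 5.
Median ≈ 15 + ((44.5 − 39) / 18) × 5 = 16.5278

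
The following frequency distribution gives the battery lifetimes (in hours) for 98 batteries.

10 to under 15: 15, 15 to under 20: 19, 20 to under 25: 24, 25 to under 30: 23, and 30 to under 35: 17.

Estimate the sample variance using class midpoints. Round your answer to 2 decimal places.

43.65

Midpoints: 12.5, 17.5, 22.5, 27.5, 32.5
n = 98, Σfm = 2245, mean = 22.9082
Σfm² = 55662.5
Σf(m − x̄)² = Σfm² − (Σfm)²/n = 55662.5 − 2245²/98 = 4233.6735
Sample variance = 4233.6735 / 97 = 43.6461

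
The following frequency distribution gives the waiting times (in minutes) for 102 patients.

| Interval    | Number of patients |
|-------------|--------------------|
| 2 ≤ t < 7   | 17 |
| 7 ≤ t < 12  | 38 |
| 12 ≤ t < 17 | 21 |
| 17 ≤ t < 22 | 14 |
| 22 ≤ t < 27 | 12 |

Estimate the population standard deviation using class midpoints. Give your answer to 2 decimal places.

6.20

Midpoints: 4.5, 9.5, 14.5, 19.5, 24.5
n = 102, Σfm = 1309, mean = 12.8333
Σfm² = 20715.5
Σf(m − x̄)² = Σfm² − (Σfm)²/n = 20715.5 − 1309²/102 = 3916.6667
Population variance = 3916.6667 / 102 = 38.3987
Standard deviation = √38.3987 = 6.1967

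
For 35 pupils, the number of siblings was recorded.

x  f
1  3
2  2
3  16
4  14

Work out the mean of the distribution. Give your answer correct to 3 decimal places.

Values: 1, 2, 3, 4
Σfx = 3×1 + 2×2 + 16×3 + 14×4 = 111
n = Σf = 35
Mean = 111 / 35 = 3.1714

3.171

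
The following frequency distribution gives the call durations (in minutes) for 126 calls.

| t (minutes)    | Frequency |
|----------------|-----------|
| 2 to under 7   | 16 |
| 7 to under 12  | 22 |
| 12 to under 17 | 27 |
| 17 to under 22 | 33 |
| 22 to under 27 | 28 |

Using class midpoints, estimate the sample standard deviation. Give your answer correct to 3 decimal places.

6.652

Midpoints: 4.5, 9.5, 14.5, 19.5, 24.5
n = 126, Σfm = 2002, mean = 15.8889
Σfm² = 37341.5
Σf(m − x̄)² = Σfm² − (Σfm)²/n = 37341.5 − 2002²/126 = 5531.9444
Sample variance = 5531.9444 / 125 = 44.2556
Standard deviation = √44.2556 = 6.6525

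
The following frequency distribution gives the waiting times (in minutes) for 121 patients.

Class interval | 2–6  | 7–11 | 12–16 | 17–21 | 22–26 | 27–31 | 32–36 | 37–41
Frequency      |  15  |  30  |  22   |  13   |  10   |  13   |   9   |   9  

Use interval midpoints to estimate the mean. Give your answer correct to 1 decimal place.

17.8

Midpoints: 4, 9, 14, 19, 24, 29, 34, 39
Σfm = 15×4 + 30×9 + 22×14 + 13×19 + 10×24 + 13×29 + 9×34 + 9×39 = 2159
n = Σf = 121
Mean = 2159 / 121 = 17.8430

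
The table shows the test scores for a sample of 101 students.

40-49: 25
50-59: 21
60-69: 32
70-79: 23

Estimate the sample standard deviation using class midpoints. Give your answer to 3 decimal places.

Midpoints: 44.5, 54.5, 64.5, 74.5
n = 101, Σfm = 6034.5, mean = 59.7475
Σfm² = 372665.25
Σf(m − x̄)² = Σfm² − (Σfm)²/n = 372665.25 − 6034.5²/101 = 12118.8119
Sample variance = 12118.8119 / 100 = 121.1881
Standard deviation = √121.1881 = 11.0085

11.009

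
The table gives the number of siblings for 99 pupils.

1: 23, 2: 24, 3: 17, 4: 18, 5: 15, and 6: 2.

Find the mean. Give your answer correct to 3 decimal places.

Values: 1, 2, 3, 4, 5, 6
Σfx = 23×1 + 24×2 + 17×3 + 18×4 + 15×5 + 2×6 = 281
n = Σf = 99
Mean = 281 / 99 = 2.8384

2.838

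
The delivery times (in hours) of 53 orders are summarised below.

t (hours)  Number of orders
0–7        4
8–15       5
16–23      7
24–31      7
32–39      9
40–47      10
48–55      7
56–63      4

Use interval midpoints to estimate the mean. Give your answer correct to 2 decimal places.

33.08

Midpoints: 3.5, 11.5, 19.5, 27.5, 35.5, 43.5, 51.5, 59.5
Σfm = 4×3.5 + 5×11.5 + 7×19.5 + 7×27.5 + 9×35.5 + 10×43.5 + 7×51.5 + 4×59.5 = 1753.5
n = Σf = 53
Mean = 1753.5 / 53 = 33.0849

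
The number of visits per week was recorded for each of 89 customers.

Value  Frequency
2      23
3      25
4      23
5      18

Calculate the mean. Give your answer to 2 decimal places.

3.40

Values: 2, 3, 4, 5
Σfx = 23×2 + 25×3 + 23×4 + 18×5 = 303
n = Σf = 89
Mean = 303 / 89 = 3.4045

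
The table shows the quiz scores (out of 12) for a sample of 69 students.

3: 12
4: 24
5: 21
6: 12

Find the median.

Cumulative frequencies: 12, 36, 57, 69
n = 69, so the median is the value in position (n+1)/2 = 35.
Position 35 falls at value 4.

4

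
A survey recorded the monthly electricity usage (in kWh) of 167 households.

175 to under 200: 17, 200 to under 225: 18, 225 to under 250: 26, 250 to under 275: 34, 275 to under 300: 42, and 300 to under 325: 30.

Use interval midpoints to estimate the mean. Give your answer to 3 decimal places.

260.853

Midpoints: 187.5, 212.5, 237.5, 262.5, 287.5, 312.5
Σfm = 17×187.5 + 18×212.5 + 26×237.5 + 34×262.5 + 42×287.5 + 30×312.5 = 43562.5
n = Σf = 167
Mean = 43562.5 / 167 = 260.8533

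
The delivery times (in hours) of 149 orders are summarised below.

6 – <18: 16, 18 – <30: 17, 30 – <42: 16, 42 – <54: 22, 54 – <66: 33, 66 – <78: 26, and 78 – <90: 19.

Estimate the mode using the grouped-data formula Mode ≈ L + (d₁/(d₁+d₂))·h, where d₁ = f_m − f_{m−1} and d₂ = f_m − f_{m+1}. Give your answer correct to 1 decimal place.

61.3

Modal class: 54 – <66 (highest frequency 33).
d₁ = 33 − 22 = 11, d₂ = 33 − 26 = 7
Mode ≈ 54 + (11/(11+7)) × 12 = 54 + 7.3333 = 61.3333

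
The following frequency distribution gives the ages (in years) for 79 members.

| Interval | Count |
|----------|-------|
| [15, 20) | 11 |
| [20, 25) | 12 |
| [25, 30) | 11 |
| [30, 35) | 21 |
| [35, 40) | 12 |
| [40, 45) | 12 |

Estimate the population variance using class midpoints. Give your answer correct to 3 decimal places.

64.885

Midpoints: 17.5, 22.5, 27.5, 32.5, 37.5, 42.5
n = 79, Σfm = 2407.5, mean = 30.4747
Σfm² = 78493.75
Σf(m − x̄)² = Σfm² − (Σfm)²/n = 78493.75 − 2407.5²/79 = 5125.9494
Population variance = 5125.9494 / 79 = 64.8854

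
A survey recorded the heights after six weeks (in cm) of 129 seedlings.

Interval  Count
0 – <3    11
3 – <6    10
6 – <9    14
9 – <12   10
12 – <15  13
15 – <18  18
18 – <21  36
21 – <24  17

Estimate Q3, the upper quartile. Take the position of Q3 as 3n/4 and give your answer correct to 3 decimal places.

19.729

Cumulative frequencies: 11, 21, 35, 45, 58, 76, 112, 129
n = 129; position = 3n/4 = 96.75.
This falls in the class 18 – <21: L = 18, F = 76, f = 36, h = 3.
Upper quartile ≈ 18 + ((96.75 − 76) / 36) × 3 = 19.7292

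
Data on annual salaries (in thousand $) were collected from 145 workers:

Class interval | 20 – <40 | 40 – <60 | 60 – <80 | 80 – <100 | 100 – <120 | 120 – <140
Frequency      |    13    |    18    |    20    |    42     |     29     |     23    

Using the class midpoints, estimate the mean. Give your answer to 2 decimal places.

87.24

Midpoints: 30, 50, 70, 90, 110, 130
Σfm = 13×30 + 18×50 + 20×70 + 42×90 + 29×110 + 23×130 = 12650
n = Σf = 145
Mean = 12650 / 145 = 87.2414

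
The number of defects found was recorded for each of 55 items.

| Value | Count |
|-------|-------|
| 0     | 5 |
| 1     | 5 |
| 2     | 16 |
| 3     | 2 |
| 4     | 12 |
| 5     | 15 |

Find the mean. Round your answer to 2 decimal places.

Values: 0, 1, 2, 3, 4, 5
Σfx = 5×0 + 5×1 + 16×2 + 2×3 + 12×4 + 15×5 = 166
n = Σf = 55
Mean = 166 / 55 = 3.0182

3.02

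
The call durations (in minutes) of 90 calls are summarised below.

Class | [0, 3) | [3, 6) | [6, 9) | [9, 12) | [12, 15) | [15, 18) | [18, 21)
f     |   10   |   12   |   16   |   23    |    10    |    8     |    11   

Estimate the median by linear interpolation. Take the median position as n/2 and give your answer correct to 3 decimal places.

9.913

Cumulative frequencies: 10, 22, 38, 61, 71, 79, 90
n = 90; position = n/2 = 45.
This falls in the class [9, 12): L = 9, F = 38, f = 23, h = 3.
Median ≈ 9 + ((45 − 38) / 23) × 3 = 9.9130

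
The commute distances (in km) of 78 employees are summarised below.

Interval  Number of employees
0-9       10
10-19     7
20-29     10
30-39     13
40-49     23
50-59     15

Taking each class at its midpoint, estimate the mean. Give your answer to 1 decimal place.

34.4

Midpoints: 4.5, 14.5, 24.5, 34.5, 44.5, 54.5
Σfm = 10×4.5 + 7×14.5 + 10×24.5 + 13×34.5 + 23×44.5 + 15×54.5 = 2681
n = Σf = 78
Mean = 2681 / 78 = 34.3718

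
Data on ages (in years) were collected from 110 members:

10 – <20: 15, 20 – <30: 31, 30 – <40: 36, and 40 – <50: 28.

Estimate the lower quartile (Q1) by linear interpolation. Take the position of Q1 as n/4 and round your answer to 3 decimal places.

24.032

Cumulative frequencies: 15, 46, 82, 110
n = 110; position = n/4 = 27.5.
This falls in the class 20 – <30: L = 20, F = 15, f = 31, h = 10.
Lower quartile ≈ 20 + ((27.5 − 15) / 31) × 10 = 24.0323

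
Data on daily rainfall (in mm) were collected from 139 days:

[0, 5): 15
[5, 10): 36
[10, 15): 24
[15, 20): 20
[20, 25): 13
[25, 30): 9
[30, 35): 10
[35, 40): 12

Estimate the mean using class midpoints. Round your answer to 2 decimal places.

16.35

Midpoints: 2.5, 7.5, 12.5, 17.5, 22.5, 27.5, 32.5, 37.5
Σfm = 15×2.5 + 36×7.5 + 24×12.5 + 20×17.5 + 13×22.5 + 9×27.5 + 10×32.5 + 12×37.5 = 2272.5
n = Σf = 139
Mean = 2272.5 / 139 = 16.3489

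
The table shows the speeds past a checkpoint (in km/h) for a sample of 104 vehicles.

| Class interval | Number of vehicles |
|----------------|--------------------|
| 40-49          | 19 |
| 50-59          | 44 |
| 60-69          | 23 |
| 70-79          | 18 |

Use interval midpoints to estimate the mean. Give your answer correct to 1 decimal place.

Midpoints: 44.5, 54.5, 64.5, 74.5
Σfm = 19×44.5 + 44×54.5 + 23×64.5 + 18×74.5 = 6068
n = Σf = 104
Mean = 6068 / 104 = 58.3462

58.3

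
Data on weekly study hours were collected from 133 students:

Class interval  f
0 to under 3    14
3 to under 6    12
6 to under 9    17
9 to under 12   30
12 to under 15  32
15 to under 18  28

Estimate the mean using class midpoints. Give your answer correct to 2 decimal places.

10.61

Midpoints: 1.5, 4.5, 7.5, 10.5, 13.5, 16.5
Σfm = 14×1.5 + 12×4.5 + 17×7.5 + 30×10.5 + 32×13.5 + 28×16.5 = 1411.5
n = Σf = 133
Mean = 1411.5 / 133 = 10.6128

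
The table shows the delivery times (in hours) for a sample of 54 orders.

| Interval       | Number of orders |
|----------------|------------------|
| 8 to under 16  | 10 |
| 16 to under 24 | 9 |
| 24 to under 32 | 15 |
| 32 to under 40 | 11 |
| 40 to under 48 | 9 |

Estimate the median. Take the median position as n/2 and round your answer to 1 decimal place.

Cumulative frequencies: 10, 19, 34, 45, 54
n = 54; position = n/2 = 27.
This falls in the class 24 to under 32: L = 24, F = 19, f = 15, h = 8.
Median ≈ 24 + ((27 − 19) / 15) × 8 = 28.2667

28.3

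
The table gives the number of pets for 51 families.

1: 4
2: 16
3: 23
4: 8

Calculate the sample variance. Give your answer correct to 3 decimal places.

Values: 1, 2, 3, 4
n = 51, Σfx = 137, mean = 2.6863
Σfx² = 403
Σf(x − x̄)² = Σfx² − (Σfx)²/n = 403 − 137²/51 = 34.9804
Sample variance = 34.9804 / 50 = 0.6996

0.700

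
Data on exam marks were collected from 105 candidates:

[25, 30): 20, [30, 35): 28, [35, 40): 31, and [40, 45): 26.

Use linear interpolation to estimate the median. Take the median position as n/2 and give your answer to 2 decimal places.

Cumulative frequencies: 20, 48, 79, 105
n = 105; position = n/2 = 52.5.
This falls in the class [35, 40): L = 35, F = 48, f = 31, h = 5.
Median ≈ 35 + ((52.5 − 48) / 31) × 5 = 35.7258

35.73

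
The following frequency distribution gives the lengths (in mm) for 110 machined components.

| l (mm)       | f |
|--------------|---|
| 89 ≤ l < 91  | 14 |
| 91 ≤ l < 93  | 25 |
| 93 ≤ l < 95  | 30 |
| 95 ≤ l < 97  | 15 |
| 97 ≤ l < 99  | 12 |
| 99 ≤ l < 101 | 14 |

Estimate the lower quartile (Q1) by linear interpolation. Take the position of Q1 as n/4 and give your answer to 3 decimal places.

Cumulative frequencies: 14, 39, 69, 84, 96, 110
n = 110; position = n/4 = 27.5.
This falls in the class 91 ≤ l < 93: L = 91, F = 14, f = 25, h = 2.
Lower quartile ≈ 91 + ((27.5 − 14) / 25) × 2 = 92.0800

92.080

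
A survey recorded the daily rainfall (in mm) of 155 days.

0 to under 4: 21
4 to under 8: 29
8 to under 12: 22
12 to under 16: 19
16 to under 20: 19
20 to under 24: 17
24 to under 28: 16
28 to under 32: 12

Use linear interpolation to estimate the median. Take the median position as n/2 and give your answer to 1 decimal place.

Cumulative frequencies: 21, 50, 72, 91, 110, 127, 143, 155
n = 155; position = n/2 = 77.5.
This falls in the class 12 to under 16: L = 12, F = 72, f = 19, h = 4.
Median ≈ 12 + ((77.5 − 72) / 19) × 4 = 13.1579

13.2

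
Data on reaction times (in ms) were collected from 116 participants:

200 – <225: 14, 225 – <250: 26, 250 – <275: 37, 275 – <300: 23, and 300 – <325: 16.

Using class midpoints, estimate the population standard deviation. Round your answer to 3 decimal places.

Midpoints: 212.5, 237.5, 262.5, 287.5, 312.5
n = 116, Σfm = 30475, mean = 262.7155
Σfm² = 8111875
Σf(m − x̄)² = Σfm² − (Σfm)²/n = 8111875 − 30475²/116 = 105619.6121
Population variance = 105619.6121 / 116 = 910.5139
Standard deviation = √910.5139 = 30.1747

30.175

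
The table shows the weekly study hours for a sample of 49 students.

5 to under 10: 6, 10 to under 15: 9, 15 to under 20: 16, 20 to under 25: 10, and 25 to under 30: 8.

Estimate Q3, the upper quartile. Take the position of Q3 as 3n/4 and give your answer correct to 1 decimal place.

Cumulative frequencies: 6, 15, 31, 41, 49
n = 49; position = 3n/4 = 36.75.
This falls in the class 20 to under 25: L = 20, F = 31, f = 10, h = 5.
Upper quartile ≈ 20 + ((36.75 − 31) / 10) × 5 = 22.8750

22.9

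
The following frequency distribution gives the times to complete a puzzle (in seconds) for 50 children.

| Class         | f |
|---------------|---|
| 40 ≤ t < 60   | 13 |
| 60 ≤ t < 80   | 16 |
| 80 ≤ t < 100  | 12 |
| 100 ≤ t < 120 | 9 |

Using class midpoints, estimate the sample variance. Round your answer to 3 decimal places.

Midpoints: 50, 70, 90, 110
n = 50, Σfm = 3840, mean = 76.8000
Σfm² = 317000
Σf(m − x̄)² = Σfm² − (Σfm)²/n = 317000 − 3840²/50 = 22088.0000
Sample variance = 22088.0000 / 49 = 450.7755

450.776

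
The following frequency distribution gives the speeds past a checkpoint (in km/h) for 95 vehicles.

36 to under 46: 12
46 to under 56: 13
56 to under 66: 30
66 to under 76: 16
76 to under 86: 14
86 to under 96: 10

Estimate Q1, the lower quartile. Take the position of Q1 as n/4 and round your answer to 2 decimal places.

Cumulative frequencies: 12, 25, 55, 71, 85, 95
n = 95; position = n/4 = 23.75.
This falls in the class 46 to under 56: L = 46, F = 12, f = 13, h = 10.
Lower quartile ≈ 46 + ((23.75 − 12) / 13) × 10 = 55.0385

55.04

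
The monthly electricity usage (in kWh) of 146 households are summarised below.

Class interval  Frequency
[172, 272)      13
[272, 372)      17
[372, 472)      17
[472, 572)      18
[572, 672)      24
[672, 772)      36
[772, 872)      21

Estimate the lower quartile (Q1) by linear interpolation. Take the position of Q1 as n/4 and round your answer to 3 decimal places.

Cumulative frequencies: 13, 30, 47, 65, 89, 125, 146
n = 146; position = n/4 = 36.5.
This falls in the class [372, 472): L = 372, F = 30, f = 17, h = 100.
Lower quartile ≈ 372 + ((36.5 − 30) / 17) × 100 = 410.2353

410.235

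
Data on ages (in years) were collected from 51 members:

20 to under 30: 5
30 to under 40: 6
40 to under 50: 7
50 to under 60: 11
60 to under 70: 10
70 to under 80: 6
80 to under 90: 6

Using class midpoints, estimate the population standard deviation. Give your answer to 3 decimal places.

17.894

Midpoints: 25, 35, 45, 55, 65, 75, 85
n = 51, Σfm = 2865, mean = 56.1765
Σfm² = 177275
Σf(m − x̄)² = Σfm² − (Σfm)²/n = 177275 − 2865²/51 = 16329.4118
Population variance = 16329.4118 / 51 = 320.1845
Standard deviation = √320.1845 = 17.8937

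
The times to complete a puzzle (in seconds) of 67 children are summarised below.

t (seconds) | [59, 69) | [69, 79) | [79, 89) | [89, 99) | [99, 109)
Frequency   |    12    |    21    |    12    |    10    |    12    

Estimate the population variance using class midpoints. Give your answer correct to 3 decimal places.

186.857

Midpoints: 64, 74, 84, 94, 104
n = 67, Σfm = 5518, mean = 82.3582
Σfm² = 466972
Σf(m − x̄)² = Σfm² − (Σfm)²/n = 466972 − 5518²/67 = 12519.4030
Population variance = 12519.4030 / 67 = 186.8568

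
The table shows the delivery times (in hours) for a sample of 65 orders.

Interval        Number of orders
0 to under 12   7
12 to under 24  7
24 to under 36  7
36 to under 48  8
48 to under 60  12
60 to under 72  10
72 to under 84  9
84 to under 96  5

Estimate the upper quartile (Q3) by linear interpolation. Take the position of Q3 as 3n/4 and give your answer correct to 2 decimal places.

69.30

Cumulative frequencies: 7, 14, 21, 29, 41, 51, 60, 65
n = 65; position = 3n/4 = 48.75.
This falls in the class 60 to under 72: L = 60, F = 41, f = 10, h = 12.
Upper quartile ≈ 60 + ((48.75 − 41) / 10) × 12 = 69.3000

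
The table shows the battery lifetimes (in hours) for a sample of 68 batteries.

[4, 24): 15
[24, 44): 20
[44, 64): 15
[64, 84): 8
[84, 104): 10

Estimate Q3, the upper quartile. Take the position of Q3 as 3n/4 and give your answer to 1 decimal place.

Cumulative frequencies: 15, 35, 50, 58, 68
n = 68; position = 3n/4 = 51.
This falls in the class [64, 84): L = 64, F = 50, f = 8, h = 20.
Upper quartile ≈ 64 + ((51 − 50) / 8) × 20 = 66.5000

66.5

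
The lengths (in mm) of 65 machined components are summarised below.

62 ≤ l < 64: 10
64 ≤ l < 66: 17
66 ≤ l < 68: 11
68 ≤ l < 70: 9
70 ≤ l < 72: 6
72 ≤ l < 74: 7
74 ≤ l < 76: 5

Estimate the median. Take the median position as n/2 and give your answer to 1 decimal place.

67.0

Cumulative frequencies: 10, 27, 38, 47, 53, 60, 65
n = 65; position = n/2 = 32.5.
This falls in the class 66 ≤ l < 68: L = 66, F = 27, f = 11, h = 2.
Median ≈ 66 + ((32.5 − 27) / 11) × 2 = 67.0000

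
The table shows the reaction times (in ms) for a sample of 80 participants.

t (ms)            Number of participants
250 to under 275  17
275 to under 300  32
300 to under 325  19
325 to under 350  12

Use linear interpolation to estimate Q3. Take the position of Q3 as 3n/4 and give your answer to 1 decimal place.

Cumulative frequencies: 17, 49, 68, 80
n = 80; position = 3n/4 = 60.
This falls in the class 300 to under 325: L = 300, F = 49, f = 19, h = 25.
Upper quartile ≈ 300 + ((60 − 49) / 19) × 25 = 314.4737

314.5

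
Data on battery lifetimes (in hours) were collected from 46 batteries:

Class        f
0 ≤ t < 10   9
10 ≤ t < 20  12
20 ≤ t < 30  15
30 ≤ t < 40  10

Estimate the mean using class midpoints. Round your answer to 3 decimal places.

20.652

Midpoints: 5, 15, 25, 35
Σfm = 9×5 + 12×15 + 15×25 + 10×35 = 950
n = Σf = 46
Mean = 950 / 46 = 20.6522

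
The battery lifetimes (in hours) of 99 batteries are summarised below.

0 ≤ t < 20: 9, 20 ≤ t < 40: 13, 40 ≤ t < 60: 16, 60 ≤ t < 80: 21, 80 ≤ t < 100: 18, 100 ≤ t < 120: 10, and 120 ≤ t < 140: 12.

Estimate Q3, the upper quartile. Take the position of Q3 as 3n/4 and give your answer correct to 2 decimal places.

Cumulative frequencies: 9, 22, 38, 59, 77, 87, 99
n = 99; position = 3n/4 = 74.25.
This falls in the class 80 ≤ t < 100: L = 80, F = 59, f = 18, h = 20.
Upper quartile ≈ 80 + ((74.25 − 59) / 18) × 20 = 96.9444

96.94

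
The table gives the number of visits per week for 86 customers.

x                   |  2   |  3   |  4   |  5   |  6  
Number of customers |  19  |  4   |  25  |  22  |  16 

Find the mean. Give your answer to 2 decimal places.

Values: 2, 3, 4, 5, 6
Σfx = 19×2 + 4×3 + 25×4 + 22×5 + 16×6 = 356
n = Σf = 86
Mean = 356 / 86 = 4.1395

4.14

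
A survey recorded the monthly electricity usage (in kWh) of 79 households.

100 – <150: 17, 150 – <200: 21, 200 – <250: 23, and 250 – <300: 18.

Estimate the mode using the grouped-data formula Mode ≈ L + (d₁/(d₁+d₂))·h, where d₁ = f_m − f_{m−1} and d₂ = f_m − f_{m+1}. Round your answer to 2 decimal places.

214.29

Modal class: 200 – <250 (highest frequency 23).
d₁ = 23 − 21 = 2, d₂ = 23 − 18 = 5
Mode ≈ 200 + (2/(2+5)) × 50 = 200 + 14.2857 = 214.2857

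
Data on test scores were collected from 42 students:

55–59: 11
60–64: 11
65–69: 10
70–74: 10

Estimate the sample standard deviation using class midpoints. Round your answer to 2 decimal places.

Midpoints: 57, 62, 67, 72
n = 42, Σfm = 2699, mean = 64.2619
Σfm² = 174753
Σf(m − x̄)² = Σfm² − (Σfm)²/n = 174753 − 2699²/42 = 1310.1190
Sample variance = 1310.1190 / 41 = 31.9541
Standard deviation = √31.9541 = 5.6528

5.65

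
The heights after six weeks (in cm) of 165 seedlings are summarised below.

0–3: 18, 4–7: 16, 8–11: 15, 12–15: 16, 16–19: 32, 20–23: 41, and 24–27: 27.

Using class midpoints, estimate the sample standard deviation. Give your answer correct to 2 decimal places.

Midpoints: 1.5, 5.5, 9.5, 13.5, 17.5, 21.5, 25.5
n = 165, Σfm = 2603.5, mean = 15.7788
Σfm² = 51103.25
Σf(m − x̄)² = Σfm² − (Σfm)²/n = 51103.25 − 2603.5²/165 = 10023.1758
Sample variance = 10023.1758 / 164 = 61.1169
Standard deviation = √61.1169 = 7.8177

7.82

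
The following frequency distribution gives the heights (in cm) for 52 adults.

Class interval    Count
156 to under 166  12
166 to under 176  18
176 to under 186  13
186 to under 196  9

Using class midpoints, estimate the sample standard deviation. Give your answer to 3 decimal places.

Midpoints: 161, 171, 181, 191
n = 52, Σfm = 9082, mean = 174.6538
Σfm² = 1591612
Σf(m − x̄)² = Σfm² − (Σfm)²/n = 1591612 − 9082²/52 = 5405.7692
Sample variance = 5405.7692 / 51 = 105.9955
Standard deviation = √105.9955 = 10.2954

10.295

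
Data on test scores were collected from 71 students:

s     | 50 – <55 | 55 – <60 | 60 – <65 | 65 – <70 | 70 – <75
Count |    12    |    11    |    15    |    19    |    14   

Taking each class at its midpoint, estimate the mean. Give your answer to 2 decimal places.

63.35

Midpoints: 52.5, 57.5, 62.5, 67.5, 72.5
Σfm = 12×52.5 + 11×57.5 + 15×62.5 + 19×67.5 + 14×72.5 = 4497.5
n = Σf = 71
Mean = 4497.5 / 71 = 63.3451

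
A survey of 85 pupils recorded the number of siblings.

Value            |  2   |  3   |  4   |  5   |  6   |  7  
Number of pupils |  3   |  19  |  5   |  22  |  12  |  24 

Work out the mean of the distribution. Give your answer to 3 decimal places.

Values: 2, 3, 4, 5, 6, 7
Σfx = 3×2 + 19×3 + 5×4 + 22×5 + 12×6 + 24×7 = 433
n = Σf = 85
Mean = 433 / 85 = 5.0941

5.094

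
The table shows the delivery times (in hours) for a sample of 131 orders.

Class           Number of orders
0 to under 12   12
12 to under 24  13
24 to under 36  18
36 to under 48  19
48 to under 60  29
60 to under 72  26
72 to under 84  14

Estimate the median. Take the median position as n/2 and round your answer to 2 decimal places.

49.45

Cumulative frequencies: 12, 25, 43, 62, 91, 117, 131
n = 131; position = n/2 = 65.5.
This falls in the class 48 to under 60: L = 48, F = 62, f = 29, h = 12.
Median ≈ 48 + ((65.5 − 62) / 29) × 12 = 49.4483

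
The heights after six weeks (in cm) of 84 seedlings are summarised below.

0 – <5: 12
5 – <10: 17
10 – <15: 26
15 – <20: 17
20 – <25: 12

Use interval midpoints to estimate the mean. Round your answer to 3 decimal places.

Midpoints: 2.5, 7.5, 12.5, 17.5, 22.5
Σfm = 12×2.5 + 17×7.5 + 26×12.5 + 17×17.5 + 12×22.5 = 1050
n = Σf = 84
Mean = 1050 / 84 = 12.5000

12.500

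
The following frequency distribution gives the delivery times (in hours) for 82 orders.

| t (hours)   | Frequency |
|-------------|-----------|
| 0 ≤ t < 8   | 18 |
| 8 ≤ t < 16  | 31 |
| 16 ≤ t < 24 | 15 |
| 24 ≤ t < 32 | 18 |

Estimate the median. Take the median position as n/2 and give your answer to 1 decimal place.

13.9

Cumulative frequencies: 18, 49, 64, 82
n = 82; position = n/2 = 41.
This falls in the class 8 ≤ t < 16: L = 8, F = 18, f = 31, h = 8.
Median ≈ 8 + ((41 − 18) / 31) × 8 = 13.9355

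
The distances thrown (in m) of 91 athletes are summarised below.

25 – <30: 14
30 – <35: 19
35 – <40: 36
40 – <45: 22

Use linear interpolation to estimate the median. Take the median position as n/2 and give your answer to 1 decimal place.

Cumulative frequencies: 14, 33, 69, 91
n = 91; position = n/2 = 45.5.
This falls in the class 35 – <40: L = 35, F = 33, f = 36, h = 5.
Median ≈ 35 + ((45.5 − 33) / 36) × 5 = 36.7361

36.7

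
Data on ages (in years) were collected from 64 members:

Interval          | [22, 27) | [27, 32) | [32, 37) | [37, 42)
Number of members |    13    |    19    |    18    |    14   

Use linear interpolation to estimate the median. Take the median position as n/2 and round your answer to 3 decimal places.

32.000

Cumulative frequencies: 13, 32, 50, 64
n = 64; position = n/2 = 32.
This falls in the class [27, 32): L = 27, F = 13, f = 19, h = 5.
Median ≈ 27 + ((32 − 13) / 19) × 5 = 32.0000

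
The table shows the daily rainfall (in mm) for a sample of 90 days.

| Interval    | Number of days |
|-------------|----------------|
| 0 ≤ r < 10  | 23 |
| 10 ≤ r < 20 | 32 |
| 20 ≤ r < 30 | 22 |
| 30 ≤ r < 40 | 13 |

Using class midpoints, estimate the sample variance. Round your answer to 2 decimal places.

Midpoints: 5, 15, 25, 35
n = 90, Σfm = 1600, mean = 17.7778
Σfm² = 37450
Σf(m − x̄)² = Σfm² − (Σfm)²/n = 37450 − 1600²/90 = 9005.5556
Sample variance = 9005.5556 / 89 = 101.1860

101.19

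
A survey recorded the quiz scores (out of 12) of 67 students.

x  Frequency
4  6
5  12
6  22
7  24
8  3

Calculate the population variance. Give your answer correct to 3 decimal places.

1.067

Values: 4, 5, 6, 7, 8
n = 67, Σfx = 408, mean = 6.0896
Σfx² = 2556
Σf(x − x̄)² = Σfx² − (Σfx)²/n = 2556 − 408²/67 = 71.4627
Population variance = 71.4627 / 67 = 1.0666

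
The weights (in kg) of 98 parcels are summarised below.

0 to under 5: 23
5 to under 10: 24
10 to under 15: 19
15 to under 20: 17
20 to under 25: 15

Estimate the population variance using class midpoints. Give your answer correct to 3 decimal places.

47.858

Midpoints: 2.5, 7.5, 12.5, 17.5, 22.5
n = 98, Σfm = 1110, mean = 11.3265
Σfm² = 17262.5
Σf(m − x̄)² = Σfm² − (Σfm)²/n = 17262.5 − 1110²/98 = 4690.0510
Population variance = 4690.0510 / 98 = 47.8577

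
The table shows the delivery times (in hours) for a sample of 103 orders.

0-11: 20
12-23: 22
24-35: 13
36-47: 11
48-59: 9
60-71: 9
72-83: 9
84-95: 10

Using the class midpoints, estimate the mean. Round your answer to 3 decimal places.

Midpoints: 5.5, 17.5, 29.5, 41.5, 53.5, 65.5, 77.5, 89.5
Σfm = 20×5.5 + 22×17.5 + 13×29.5 + 11×41.5 + 9×53.5 + 9×65.5 + 9×77.5 + 10×89.5 = 3998.5
n = Σf = 103
Mean = 3998.5 / 103 = 38.8204

38.820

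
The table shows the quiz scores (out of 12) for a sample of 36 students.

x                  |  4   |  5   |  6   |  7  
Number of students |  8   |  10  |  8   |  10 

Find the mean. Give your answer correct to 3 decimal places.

5.556

Values: 4, 5, 6, 7
Σfx = 8×4 + 10×5 + 8×6 + 10×7 = 200
n = Σf = 36
Mean = 200 / 36 = 5.5556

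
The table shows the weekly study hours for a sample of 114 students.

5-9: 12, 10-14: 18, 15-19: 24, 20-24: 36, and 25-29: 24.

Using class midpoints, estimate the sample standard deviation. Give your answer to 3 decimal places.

6.355

Midpoints: 7, 12, 17, 22, 27
n = 114, Σfm = 2148, mean = 18.8421
Σfm² = 45036
Σf(m − x̄)² = Σfm² − (Σfm)²/n = 45036 − 2148²/114 = 4563.1579
Sample variance = 4563.1579 / 113 = 40.3819
Standard deviation = √40.3819 = 6.3547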